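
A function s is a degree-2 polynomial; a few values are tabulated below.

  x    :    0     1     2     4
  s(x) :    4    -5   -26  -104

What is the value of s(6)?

Write s(x) = ax² + bx + c; the 4 given values yield a linear system in the 3 coefficients.
Solving, s(x) = -6x² - 3x + 4.
Then s(6) = -230.

-230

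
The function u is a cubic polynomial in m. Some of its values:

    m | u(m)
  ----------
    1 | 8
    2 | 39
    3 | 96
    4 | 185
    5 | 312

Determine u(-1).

First differences: 31, 57, 89, 127. Second differences: 26, 32, 38. Third differences: 6, 6.
Level-3 differences are constant, so u has degree 3.
Fitting a degree-3 polynomial gives u(m) = m³ + 7m² + 3m - 3.
Then u(-1) = 0.

0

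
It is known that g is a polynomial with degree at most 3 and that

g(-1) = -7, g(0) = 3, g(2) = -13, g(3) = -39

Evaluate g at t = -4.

Write g(t) = at³ + bt² + ct + d; the 4 given values yield a linear system in the 4 coefficients.
Solving, the leading coefficient vanishes, and g(t) = -6t² + 4t + 3.
Then g(-4) = -109.

-109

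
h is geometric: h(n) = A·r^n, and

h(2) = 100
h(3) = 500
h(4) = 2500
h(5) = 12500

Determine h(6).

62500

Consecutive ratio: 500/100 = 5, and 2500/500 = 5, so r = 5.
Then A·5^2 = 100 gives A = 4, and h(n) = 4·5^n.
h(6) = 4·5^6 = 62500.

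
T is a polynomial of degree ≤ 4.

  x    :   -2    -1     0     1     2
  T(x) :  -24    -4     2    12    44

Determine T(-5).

-348

First differences: 20, 6, 10, 32. Second differences: -14, 4, 22. Third differences: 18, 18.
Level-3 differences are constant, so T has degree 3.
Fitting a degree-3 polynomial gives T(x) = 3x³ + 2x² + 5x + 2.
Then T(-5) = -348.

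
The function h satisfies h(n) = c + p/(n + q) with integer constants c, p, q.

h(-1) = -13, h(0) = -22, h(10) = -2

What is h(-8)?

(h(n) − c)(n + q) = p for each data point; the three points give a linear system in c and q, then p follows.
Solving: c = -4, q = -1, p = 18, so h(n) = -4 + 18/(n − 1).
Then h(-8) = -4 + 18/(-9) = -6.

-6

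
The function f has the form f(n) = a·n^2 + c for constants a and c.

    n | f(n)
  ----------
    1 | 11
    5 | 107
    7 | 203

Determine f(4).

71

From f(1) = 11 and f(5) = 107: 1a + c = 11 and 25a + c = 107.
Subtracting: 24a = 96, so a = 4; then c = 11 − 4·1 = 7.
So f(n) = 4n² + 7, and f(4) = 71.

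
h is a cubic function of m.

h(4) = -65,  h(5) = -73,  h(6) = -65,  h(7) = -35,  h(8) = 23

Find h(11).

First differences: -8, 8, 30, 58. Second differences: 16, 22, 28. Third differences: 6, 6.
Level-3 differences are constant, so h has degree 3.
Fitting a degree-3 polynomial gives h(m) = m³ - 7m² - 6m + 7.
Then h(11) = 425.

425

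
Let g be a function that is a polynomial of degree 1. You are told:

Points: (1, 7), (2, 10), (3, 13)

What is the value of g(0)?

First differences: 3, 3.
Level-1 differences are constant, so g has degree 1.
Fitting a degree-1 polynomial gives g(n) = 3n + 4.
Then g(0) = 4.

4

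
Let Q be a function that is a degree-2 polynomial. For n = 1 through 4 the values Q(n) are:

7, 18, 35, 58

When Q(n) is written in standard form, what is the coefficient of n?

Write Q(n) = an² + bn + c; the 4 given values yield a linear system in the 3 coefficients.
Solving, Q(n) = 3n² + 2n + 2.
The coefficient of n is 2.

2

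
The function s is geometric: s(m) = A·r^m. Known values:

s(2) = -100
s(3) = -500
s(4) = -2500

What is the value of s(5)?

-12500

Consecutive ratio: -500/(-100) = 5, and -2500/(-500) = 5, so r = 5.
Then A·5^2 = -100 gives A = -4, and s(m) = -4·5^m.
s(5) = -4·5^5 = -12500.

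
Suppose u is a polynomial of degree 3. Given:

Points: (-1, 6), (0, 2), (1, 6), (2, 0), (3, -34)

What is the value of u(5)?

First differences: -4, 4, -6, -34. Second differences: 8, -10, -28. Third differences: -18, -18.
Level-3 differences are constant, so u has degree 3.
Fitting a degree-3 polynomial gives u(t) = -3t³ + 4t² + 3t + 2.
Then u(5) = -258.

-258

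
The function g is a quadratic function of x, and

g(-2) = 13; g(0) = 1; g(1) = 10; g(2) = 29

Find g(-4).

Write g(x) = ax² + bx + c; the 4 given values yield a linear system in the 3 coefficients.
Solving, g(x) = 5x² + 4x + 1.
Then g(-4) = 65.

65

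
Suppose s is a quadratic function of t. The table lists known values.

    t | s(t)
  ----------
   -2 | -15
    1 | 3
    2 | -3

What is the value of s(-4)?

Write s(t) = at² + bt + c; the 3 given values yield a linear system in the 3 coefficients.
Solving, s(t) = -3t² + 3t + 3.
Then s(-4) = -57.

-57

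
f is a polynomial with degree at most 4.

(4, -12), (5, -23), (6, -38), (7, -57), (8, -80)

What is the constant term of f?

First differences: -11, -15, -19, -23. Second differences: -4, -4, -4.
Level-2 differences are constant, so f has degree 2.
Fitting a degree-2 polynomial gives f(m) = -2m² + 7m - 8.
The constant term is f(0) = -8.

-8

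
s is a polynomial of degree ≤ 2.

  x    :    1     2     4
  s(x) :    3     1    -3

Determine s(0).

Write s(x) = ax² + bx + c; the 3 given values yield a linear system in the 3 coefficients.
Solving, the leading coefficient vanishes, and s(x) = -2x + 5.
Then s(0) = 5.

5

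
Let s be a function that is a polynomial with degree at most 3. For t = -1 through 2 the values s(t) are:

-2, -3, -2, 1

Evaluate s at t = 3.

6

First differences: -1, 1, 3. Second differences: 2, 2.
Level-2 differences are constant, so s has degree 2.
Fitting a degree-2 polynomial gives s(t) = t² - 3.
Then s(3) = 6.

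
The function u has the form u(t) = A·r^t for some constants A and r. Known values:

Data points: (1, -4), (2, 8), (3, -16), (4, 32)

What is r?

-2

Consecutive ratio: 8/(-4) = -2, and -16/8 = -2, so r = -2.
Then A·(-2)^1 = -4 gives A = 2, and u(t) = 2·(-2)^t.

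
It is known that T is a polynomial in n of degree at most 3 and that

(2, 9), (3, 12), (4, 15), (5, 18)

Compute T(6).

21

Write T(n) = an³ + bn² + cn + d; the 4 given values yield a linear system in the 4 coefficients.
Solving, the top 2 coefficients vanish, and T(n) = 3n + 3.
Then T(6) = 21.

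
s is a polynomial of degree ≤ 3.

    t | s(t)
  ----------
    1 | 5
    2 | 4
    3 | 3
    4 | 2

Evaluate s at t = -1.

7

First differences: -1, -1, -1.
Level-1 differences are constant, so s has degree 1.
Fitting a degree-1 polynomial gives s(t) = -t + 6.
Then s(-1) = 7.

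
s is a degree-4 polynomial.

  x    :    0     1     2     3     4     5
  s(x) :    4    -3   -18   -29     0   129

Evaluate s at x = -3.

217

First differences: -7, -15, -11, 29, 129. Second differences: -8, 4, 40, 100. Third differences: 12, 36, 60. Fourth differences: 24, 24.
Level-4 differences are constant, so s has degree 4.
Fitting a degree-4 polynomial gives s(x) = x^4 - 4x³ + x² - 5x + 4.
Then s(-3) = 217.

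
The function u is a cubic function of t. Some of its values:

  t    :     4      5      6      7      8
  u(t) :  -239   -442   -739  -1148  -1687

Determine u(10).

Write u(t) = at³ + bt² + ct + d; the 5 given values yield a linear system in the 4 coefficients.
Solving, u(t) = -3t³ - 2t² - 2t - 7.
Then u(10) = -3227.

-3227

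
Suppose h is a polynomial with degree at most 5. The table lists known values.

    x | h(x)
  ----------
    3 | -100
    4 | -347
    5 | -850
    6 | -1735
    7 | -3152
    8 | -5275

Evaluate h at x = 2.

First differences: -247, -503, -885, -1417, -2123. Second differences: -256, -382, -532, -706. Third differences: -126, -150, -174. Fourth differences: -24, -24.
Level-4 differences are constant, so h has degree 4.
Fitting a degree-4 polynomial gives h(x) = -x^4 - 3x³ + 5x² + 4x + 5.
Then h(2) = -7.

-7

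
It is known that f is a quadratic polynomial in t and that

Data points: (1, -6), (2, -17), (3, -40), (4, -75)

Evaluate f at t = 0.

First differences: -11, -23, -35. Second differences: -12, -12.
Level-2 differences are constant, so f has degree 2.
Fitting a degree-2 polynomial gives f(t) = -6t² + 7t - 7.
Then f(0) = -7.

-7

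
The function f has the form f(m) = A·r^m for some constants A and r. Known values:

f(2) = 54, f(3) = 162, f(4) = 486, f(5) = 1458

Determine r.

Consecutive ratio: 162/54 = 3, and 486/162 = 3, so r = 3.
Then A·3^2 = 54 gives A = 6, and f(m) = 6·3^m.

3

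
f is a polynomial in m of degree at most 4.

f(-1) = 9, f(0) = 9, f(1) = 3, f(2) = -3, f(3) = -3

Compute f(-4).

-87

First differences: 0, -6, -6, 0. Second differences: -6, 0, 6. Third differences: 6, 6.
Level-3 differences are constant, so f has degree 3.
Fitting a degree-3 polynomial gives f(m) = m³ - 3m² - 4m + 9.
Then f(-4) = -87.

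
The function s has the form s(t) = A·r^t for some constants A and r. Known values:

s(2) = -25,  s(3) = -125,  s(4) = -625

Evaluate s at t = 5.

-3125

Consecutive ratio: -125/(-25) = 5, and -625/(-125) = 5, so r = 5.
Then A·5^2 = -25 gives A = -1, and s(t) = -1·5^t.
s(5) = -1·5^5 = -3125.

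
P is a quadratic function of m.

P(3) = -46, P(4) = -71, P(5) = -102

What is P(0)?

Write P(m) = am² + bm + c; the 3 given values yield a linear system in the 3 coefficients.
Solving, P(m) = -3m² - 4m - 7.
The constant term is P(0) = -7.

-7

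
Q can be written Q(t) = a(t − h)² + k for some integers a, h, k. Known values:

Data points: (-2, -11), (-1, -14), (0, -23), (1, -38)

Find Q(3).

-86

First differences -3, -9, -15; second difference -6 = 2a, so a = -3.
Expanding, the t-coefficient is −2ah = 6h; matching it to the data gives h = -2, and then k = -11.
So Q(t) = -3(t + 2)² − 11.
Q(3) = -3·5² − 11 = -86.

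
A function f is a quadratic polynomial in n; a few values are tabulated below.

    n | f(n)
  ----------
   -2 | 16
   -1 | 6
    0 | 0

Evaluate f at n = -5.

70

Write f(n) = an² + bn + c; the 3 given values yield a linear system in the 3 coefficients.
Solving, f(n) = 2n² - 4n.
Then f(-5) = 70.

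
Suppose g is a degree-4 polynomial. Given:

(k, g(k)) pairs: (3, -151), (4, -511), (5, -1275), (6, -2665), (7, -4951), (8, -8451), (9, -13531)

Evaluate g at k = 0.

Write g(k) = ak^4 + bk³ + ck² + dk + e; the 7 given values yield a linear system in the 5 coefficients.
Solving, g(k) = -2k^4 - k³ + 4k² - k + 5.
Then g(0) = 5.

5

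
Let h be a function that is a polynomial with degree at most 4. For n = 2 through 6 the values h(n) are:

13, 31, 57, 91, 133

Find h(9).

First differences: 18, 26, 34, 42. Second differences: 8, 8, 8.
Level-2 differences are constant, so h has degree 2.
Fitting a degree-2 polynomial gives h(n) = 4n² - 2n + 1.
Then h(9) = 307.

307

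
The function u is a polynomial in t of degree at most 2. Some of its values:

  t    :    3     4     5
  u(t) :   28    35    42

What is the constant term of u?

Write u(t) = at² + bt + c; the 3 given values yield a linear system in the 3 coefficients.
Solving, the leading coefficient vanishes, and u(t) = 7t + 7.
The constant term is u(0) = 7.

7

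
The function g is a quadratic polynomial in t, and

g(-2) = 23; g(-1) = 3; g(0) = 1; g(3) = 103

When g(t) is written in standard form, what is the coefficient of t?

7

Write g(t) = at² + bt + c; the 4 given values yield a linear system in the 3 coefficients.
Solving, g(t) = 9t² + 7t + 1.
The coefficient of t is 7.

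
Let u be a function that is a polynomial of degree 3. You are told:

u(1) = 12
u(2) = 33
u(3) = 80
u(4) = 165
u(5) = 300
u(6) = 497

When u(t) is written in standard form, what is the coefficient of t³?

2

First differences: 21, 47, 85, 135, 197. Second differences: 26, 38, 50, 62. Third differences: 12, 12, 12.
Level-3 differences are constant, so u has degree 3.
Fitting a degree-3 polynomial gives u(t) = 2t³ + t² + 4t + 5.
The coefficient of t³ is 2.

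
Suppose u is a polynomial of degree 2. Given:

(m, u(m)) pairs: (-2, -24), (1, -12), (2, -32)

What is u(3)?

Write u(m) = am² + bm + c; the 3 given values yield a linear system in the 3 coefficients.
Solving, u(m) = -6m² - 2m - 4.
Then u(3) = -64.

-64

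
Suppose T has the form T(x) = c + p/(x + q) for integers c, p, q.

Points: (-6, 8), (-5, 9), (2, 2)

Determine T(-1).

-7

(T(x) − c)(x + q) = p for each data point; the three points give a linear system in c and q, then p follows.
Solving: c = 5, q = 2, p = -12, so T(x) = 5 − 12/(x + 2).
Then T(-1) = 5 − 12/1 = -7.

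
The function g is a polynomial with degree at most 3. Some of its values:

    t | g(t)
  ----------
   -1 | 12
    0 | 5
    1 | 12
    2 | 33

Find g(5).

Write g(t) = at³ + bt² + ct + d; the 4 given values yield a linear system in the 4 coefficients.
Solving, the leading coefficient vanishes, and g(t) = 7t² + 5.
Then g(5) = 180.

180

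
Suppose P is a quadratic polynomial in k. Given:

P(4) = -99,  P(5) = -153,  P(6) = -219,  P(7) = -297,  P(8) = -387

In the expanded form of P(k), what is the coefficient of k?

0

First differences: -54, -66, -78, -90. Second differences: -12, -12, -12.
Level-2 differences are constant, so P has degree 2.
Fitting a degree-2 polynomial gives P(k) = -6k² - 3.
The coefficient of k is 0.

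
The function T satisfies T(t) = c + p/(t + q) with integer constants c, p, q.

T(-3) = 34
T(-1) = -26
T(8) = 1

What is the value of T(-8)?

9

(T(t) − c)(t + q) = p for each data point; the three points give a linear system in c and q, then p follows.
Solving: c = 4, q = 2, p = -30, so T(t) = 4 − 30/(t + 2).
Then T(-8) = 4 − 30/(-6) = 9.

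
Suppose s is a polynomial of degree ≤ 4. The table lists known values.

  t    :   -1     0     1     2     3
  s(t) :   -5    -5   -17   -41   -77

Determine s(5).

Write s(t) = at^4 + bt³ + ct² + dt + e; the 5 given values yield a linear system in the 5 coefficients.
Solving, the top 2 coefficients vanish, and s(t) = -6t² - 6t - 5.
Then s(5) = -185.

-185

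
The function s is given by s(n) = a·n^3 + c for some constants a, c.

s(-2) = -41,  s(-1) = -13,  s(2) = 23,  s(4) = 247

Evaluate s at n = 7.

1363

From s(-2) = -41 and s(-1) = -13: -8a + c = -41 and -1a + c = -13.
Subtracting: 7a = 28, so a = 4; then c = -41 − 4·(-8) = -9.
So s(n) = 4n³ − 9, and s(7) = 1363.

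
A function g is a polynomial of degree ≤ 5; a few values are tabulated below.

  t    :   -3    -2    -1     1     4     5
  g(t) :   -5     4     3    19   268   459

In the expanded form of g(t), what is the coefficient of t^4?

0

Write g(t) = at^5 + bt^4 + ct³ + dt² + et + p; the 6 given values yield a linear system in the 6 coefficients.
Solving, the top 2 coefficients vanish, and g(t) = 2t³ + 7t² + 6t + 4.
The coefficient of t^4 is 0.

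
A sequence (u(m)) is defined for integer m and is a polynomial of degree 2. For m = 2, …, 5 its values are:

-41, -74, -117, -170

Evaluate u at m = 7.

-306

Write u(m) = am² + bm + c; the 4 given values yield a linear system in the 3 coefficients.
Solving, u(m) = -5m² - 8m - 5.
Then u(7) = -306.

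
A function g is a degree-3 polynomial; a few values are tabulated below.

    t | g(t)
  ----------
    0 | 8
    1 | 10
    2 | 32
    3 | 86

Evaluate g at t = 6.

Write g(t) = at³ + bt² + ct + d; the 4 given values yield a linear system in the 4 coefficients.
Solving, g(t) = 2t³ + 4t² - 4t + 8.
Then g(6) = 560.

560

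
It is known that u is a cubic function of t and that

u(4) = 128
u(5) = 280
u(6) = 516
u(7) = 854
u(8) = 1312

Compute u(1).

-4

First differences: 152, 236, 338, 458. Second differences: 84, 102, 120. Third differences: 18, 18.
Level-3 differences are constant, so u has degree 3.
Fitting a degree-3 polynomial gives u(t) = 3t³ - 3t² - 4t.
Then u(1) = -4.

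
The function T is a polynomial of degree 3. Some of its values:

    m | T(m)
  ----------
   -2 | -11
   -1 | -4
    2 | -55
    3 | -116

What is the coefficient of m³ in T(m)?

-1

Write T(m) = am³ + bm² + cm + d; the 4 given values yield a linear system in the 4 coefficients.
Solving, T(m) = -m³ - 7m² - 7m - 5.
The coefficient of m³ is -1.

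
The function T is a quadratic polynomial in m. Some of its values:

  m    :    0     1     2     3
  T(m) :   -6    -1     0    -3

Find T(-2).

First differences: 5, 1, -3. Second differences: -4, -4.
Level-2 differences are constant, so T has degree 2.
Fitting a degree-2 polynomial gives T(m) = -2m² + 7m - 6.
Then T(-2) = -28.

-28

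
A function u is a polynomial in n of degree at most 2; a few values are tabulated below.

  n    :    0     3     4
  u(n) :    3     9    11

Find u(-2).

-1

Write u(n) = an² + bn + c; the 3 given values yield a linear system in the 3 coefficients.
Solving, the leading coefficient vanishes, and u(n) = 2n + 3.
Then u(-2) = -1.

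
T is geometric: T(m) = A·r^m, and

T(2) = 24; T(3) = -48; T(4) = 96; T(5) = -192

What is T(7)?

Consecutive ratio: -48/24 = -2, and 96/(-48) = -2, so r = -2.
Then A·(-2)^2 = 24 gives A = 6, and T(m) = 6·(-2)^m.
T(7) = 6·(-2)^7 = -768.

-768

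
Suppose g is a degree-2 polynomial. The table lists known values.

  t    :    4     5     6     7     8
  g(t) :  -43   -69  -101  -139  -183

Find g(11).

-351

First differences: -26, -32, -38, -44. Second differences: -6, -6, -6.
Level-2 differences are constant, so g has degree 2.
Fitting a degree-2 polynomial gives g(t) = -3t² + t + 1.
Then g(11) = -351.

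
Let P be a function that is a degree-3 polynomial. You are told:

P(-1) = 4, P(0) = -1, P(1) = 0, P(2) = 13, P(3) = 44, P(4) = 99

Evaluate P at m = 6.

305

First differences: -5, 1, 13, 31, 55. Second differences: 6, 12, 18, 24. Third differences: 6, 6, 6.
Level-3 differences are constant, so P has degree 3.
Fitting a degree-3 polynomial gives P(m) = m³ + 3m² - 3m - 1.
Then P(6) = 305.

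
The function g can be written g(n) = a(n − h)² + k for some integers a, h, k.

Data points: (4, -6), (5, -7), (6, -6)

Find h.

First differences -1, 1; second difference 2 = 2a, so a = 1.
Expanding, the n-coefficient is −2ah = -2h; matching it to the data gives h = 5, and then k = -7.
So g(n) = 1(n − 5)² − 7.
Hence h = 5.

5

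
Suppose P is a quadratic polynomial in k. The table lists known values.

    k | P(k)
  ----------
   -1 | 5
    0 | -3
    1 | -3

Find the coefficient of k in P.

-4

Write P(k) = ak² + bk + c; the 3 given values yield a linear system in the 3 coefficients.
Solving, P(k) = 4k² - 4k - 3.
The coefficient of k is -4.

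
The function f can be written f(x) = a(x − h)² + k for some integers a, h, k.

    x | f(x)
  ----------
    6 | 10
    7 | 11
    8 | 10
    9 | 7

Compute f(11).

-5

First differences 1, -1, -3; second difference -2 = 2a, so a = -1.
Expanding, the x-coefficient is −2ah = 2h; matching it to the data gives h = 7, and then k = 11.
So f(x) = -1(x − 7)² + 11.
f(11) = -1·4² + 11 = -5.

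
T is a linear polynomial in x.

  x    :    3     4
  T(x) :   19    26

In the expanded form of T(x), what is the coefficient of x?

7

Write T(x) = ax + b; the 2 given values yield a linear system in the 2 coefficients.
Solving, T(x) = 7x - 2.
The coefficient of x is 7.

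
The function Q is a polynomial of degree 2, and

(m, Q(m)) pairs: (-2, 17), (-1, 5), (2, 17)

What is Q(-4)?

Write Q(m) = am² + bm + c; the 3 given values yield a linear system in the 3 coefficients.
Solving, Q(m) = 4m² + 1.
Then Q(-4) = 65.

65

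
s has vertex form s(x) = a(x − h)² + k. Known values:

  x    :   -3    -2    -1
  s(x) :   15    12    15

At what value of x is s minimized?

-2

First differences -3, 3; second difference 6 = 2a, so a = 3.
Expanding, the x-coefficient is −2ah = -6h; matching it to the data gives h = -2, and then k = 12.
So s(x) = 3(x + 2)² + 12.
Hence h = -2.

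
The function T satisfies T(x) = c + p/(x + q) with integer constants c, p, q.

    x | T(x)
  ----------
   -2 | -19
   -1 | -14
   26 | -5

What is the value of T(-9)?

2

(T(x) − c)(x + q) = p for each data point; the three points give a linear system in c and q, then p follows.
Solving: c = -4, q = 4, p = -30, so T(x) = -4 − 30/(x + 4).
Then T(-9) = -4 − 30/(-5) = 2.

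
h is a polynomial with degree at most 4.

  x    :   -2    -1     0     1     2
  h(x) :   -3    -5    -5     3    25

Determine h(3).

67

First differences: -2, 0, 8, 22. Second differences: 2, 8, 14. Third differences: 6, 6.
Level-3 differences are constant, so h has degree 3.
Extending the table by one column gives the next first difference 42, so h(3) = 25 + 42 = 67.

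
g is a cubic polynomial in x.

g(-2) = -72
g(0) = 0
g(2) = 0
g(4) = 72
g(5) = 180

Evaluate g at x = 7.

Write g(x) = ax³ + bx² + cx + d; the 5 given values yield a linear system in the 4 coefficients.
Solving, g(x) = 3x³ - 9x² + 6x.
Then g(7) = 630.

630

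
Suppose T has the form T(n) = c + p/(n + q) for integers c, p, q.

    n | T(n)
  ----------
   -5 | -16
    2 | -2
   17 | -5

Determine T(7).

(T(n) − c)(n + q) = p for each data point; the three points give a linear system in c and q, then p follows.
Solving: c = -6, q = 3, p = 20, so T(n) = -6 + 20/(n + 3).
Then T(7) = -6 + 20/10 = -4.

-4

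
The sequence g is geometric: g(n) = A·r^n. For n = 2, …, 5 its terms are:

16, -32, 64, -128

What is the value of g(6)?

Consecutive ratio: -32/16 = -2, and 64/(-32) = -2, so r = -2.
Then A·(-2)^2 = 16 gives A = 4, and g(n) = 4·(-2)^n.
g(6) = 4·(-2)^6 = 256.

256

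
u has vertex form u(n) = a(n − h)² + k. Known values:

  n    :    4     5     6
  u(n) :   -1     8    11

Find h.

6

First differences 9, 3; second difference -6 = 2a, so a = -3.
Expanding, the n-coefficient is −2ah = 6h; matching it to the data gives h = 6, and then k = 11.
So u(n) = -3(n − 6)² + 11.
Hence h = 6.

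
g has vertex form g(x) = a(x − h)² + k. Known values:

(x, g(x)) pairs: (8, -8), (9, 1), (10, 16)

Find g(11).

First differences 9, 15; second difference 6 = 2a, so a = 3.
Expanding, the x-coefficient is −2ah = -6h; matching it to the data gives h = 7, and then k = -11.
So g(x) = 3(x − 7)² − 11.
g(11) = 3·4² − 11 = 37.

37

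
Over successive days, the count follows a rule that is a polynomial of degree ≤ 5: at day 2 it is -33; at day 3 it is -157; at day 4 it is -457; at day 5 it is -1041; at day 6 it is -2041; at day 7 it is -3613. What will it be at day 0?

-1

Write the value at m as P(m).
First differences: -124, -300, -584, -1000, -1572. Second differences: -176, -284, -416, -572. Third differences: -108, -132, -156. Fourth differences: -24, -24.
Level-4 differences are constant, so P has degree 4.
Fitting a degree-4 polynomial gives P(m) = -m^4 - 4m³ + 3m² + 2m - 1.
Then P(0) = -1.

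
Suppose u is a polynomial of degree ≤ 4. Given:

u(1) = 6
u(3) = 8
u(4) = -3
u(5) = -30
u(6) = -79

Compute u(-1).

Write u(k) = ak^4 + bk³ + ck² + dk + e; the 5 given values yield a linear system in the 5 coefficients.
Solving, the leading coefficient vanishes, and u(k) = -k³ + 4k² - 2k + 5.
Then u(-1) = 12.

12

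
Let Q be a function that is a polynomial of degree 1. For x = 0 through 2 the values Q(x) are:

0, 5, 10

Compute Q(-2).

Write Q(x) = ax + b; the 3 given values yield a linear system in the 2 coefficients.
Solving, Q(x) = 5x.
Then Q(-2) = -10.

-10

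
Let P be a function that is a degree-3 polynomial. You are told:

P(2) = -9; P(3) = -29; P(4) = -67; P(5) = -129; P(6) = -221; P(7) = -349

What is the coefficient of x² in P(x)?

0

First differences: -20, -38, -62, -92, -128. Second differences: -18, -24, -30, -36. Third differences: -6, -6, -6.
Level-3 differences are constant, so P has degree 3.
Fitting a degree-3 polynomial gives P(x) = -x³ - x + 1.
The coefficient of x² is 0.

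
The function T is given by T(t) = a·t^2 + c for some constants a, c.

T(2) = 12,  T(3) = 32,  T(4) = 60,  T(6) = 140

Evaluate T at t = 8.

252

From T(2) = 12 and T(3) = 32: 4a + c = 12 and 9a + c = 32.
Subtracting: 5a = 20, so a = 4; then c = 12 − 4·4 = -4.
So T(t) = 4t² − 4, and T(8) = 252.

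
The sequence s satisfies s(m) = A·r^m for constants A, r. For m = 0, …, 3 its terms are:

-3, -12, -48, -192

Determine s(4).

Consecutive ratio: -12/(-3) = 4, and -48/(-12) = 4, so r = 4.
Then A·4^0 = -3 gives A = -3, and s(m) = -3·4^m.
s(4) = -3·4^4 = -768.

-768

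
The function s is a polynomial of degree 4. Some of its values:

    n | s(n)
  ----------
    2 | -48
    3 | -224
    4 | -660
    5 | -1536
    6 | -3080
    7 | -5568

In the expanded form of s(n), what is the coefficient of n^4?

First differences: -176, -436, -876, -1544, -2488. Second differences: -260, -440, -668, -944. Third differences: -180, -228, -276. Fourth differences: -48, -48.
Level-4 differences are constant, so s has degree 4.
Fitting a degree-4 polynomial gives s(n) = -2n^4 - 2n³ - 2n² + 2n + 4.
The coefficient of n^4 is -2.

-2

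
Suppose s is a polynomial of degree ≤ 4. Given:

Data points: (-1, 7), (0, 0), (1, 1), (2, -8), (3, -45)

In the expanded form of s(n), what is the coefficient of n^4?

Write s(n) = an^4 + bn³ + cn² + dn + e; the 5 given values yield a linear system in the 5 coefficients.
Solving, the leading coefficient vanishes, and s(n) = -3n³ + 4n².
The coefficient of n^4 is 0.

0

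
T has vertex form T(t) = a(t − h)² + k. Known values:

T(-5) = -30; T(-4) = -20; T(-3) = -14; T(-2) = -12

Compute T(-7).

First differences 10, 6, 2; second difference -4 = 2a, so a = -2.
Expanding, the t-coefficient is −2ah = 4h; matching it to the data gives h = -2, and then k = -12.
So T(t) = -2(t + 2)² − 12.
T(-7) = -2·(-5)² − 12 = -62.

-62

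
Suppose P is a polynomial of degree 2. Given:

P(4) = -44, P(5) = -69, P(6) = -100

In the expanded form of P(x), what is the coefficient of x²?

Write P(x) = ax² + bx + c; the 3 given values yield a linear system in the 3 coefficients.
Solving, P(x) = -3x² + 2x - 4.
The coefficient of x² is -3.

-3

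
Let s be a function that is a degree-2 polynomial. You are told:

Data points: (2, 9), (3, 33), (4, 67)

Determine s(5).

Write s(t) = at² + bt + c; the 3 given values yield a linear system in the 3 coefficients.
Solving, s(t) = 5t² - t - 9.
Then s(5) = 111.

111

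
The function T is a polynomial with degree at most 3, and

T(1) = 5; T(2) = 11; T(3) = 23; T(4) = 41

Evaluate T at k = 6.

95

Write T(k) = ak³ + bk² + ck + d; the 4 given values yield a linear system in the 4 coefficients.
Solving, the leading coefficient vanishes, and T(k) = 3k² - 3k + 5.
Then T(6) = 95.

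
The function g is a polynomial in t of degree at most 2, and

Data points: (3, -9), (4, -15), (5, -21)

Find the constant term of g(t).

9

Write g(t) = at² + bt + c; the 3 given values yield a linear system in the 3 coefficients.
Solving, the leading coefficient vanishes, and g(t) = -6t + 9.
The constant term is g(0) = 9.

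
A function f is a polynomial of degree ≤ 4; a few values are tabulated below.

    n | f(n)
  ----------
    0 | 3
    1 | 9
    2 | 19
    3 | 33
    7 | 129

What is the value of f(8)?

Write f(n) = an^4 + bn³ + cn² + dn + e; the 5 given values yield a linear system in the 5 coefficients.
Solving, the top 2 coefficients vanish, and f(n) = 2n² + 4n + 3.
Then f(8) = 163.

163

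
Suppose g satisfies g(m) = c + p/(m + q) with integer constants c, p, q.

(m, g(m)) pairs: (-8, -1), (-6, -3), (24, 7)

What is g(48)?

(g(m) − c)(m + q) = p for each data point; the three points give a linear system in c and q, then p follows.
Solving: c = 5, q = 0, p = 48, so g(m) = 5 + 48/(m + 0).
Then g(48) = 5 + 48/48 = 6.

6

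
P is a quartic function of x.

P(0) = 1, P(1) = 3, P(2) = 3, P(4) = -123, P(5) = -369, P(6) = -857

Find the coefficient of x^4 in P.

-1

Write P(x) = ax^4 + bx³ + cx² + dx + e; the 6 given values yield a linear system in the 5 coefficients.
Solving, P(x) = -x^4 + 2x³ + x + 1.
The coefficient of x^4 is -1.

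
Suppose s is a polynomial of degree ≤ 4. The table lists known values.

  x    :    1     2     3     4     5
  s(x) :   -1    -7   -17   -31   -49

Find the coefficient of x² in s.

First differences: -6, -10, -14, -18. Second differences: -4, -4, -4.
Level-2 differences are constant, so s has degree 2.
Fitting a degree-2 polynomial gives s(x) = -2x² + 1.
The coefficient of x² is -2.

-2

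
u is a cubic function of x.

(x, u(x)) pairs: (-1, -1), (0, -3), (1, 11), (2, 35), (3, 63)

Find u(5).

107

Write u(x) = ax³ + bx² + cx + d; the 5 given values yield a linear system in the 4 coefficients.
Solving, u(x) = -x³ + 8x² + 7x - 3.
Then u(5) = 107.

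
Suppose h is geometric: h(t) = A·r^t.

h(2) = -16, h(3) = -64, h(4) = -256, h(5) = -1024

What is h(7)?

Consecutive ratio: -64/(-16) = 4, and -256/(-64) = 4, so r = 4.
Then A·4^2 = -16 gives A = -1, and h(t) = -1·4^t.
h(7) = -1·4^7 = -16384.

-16384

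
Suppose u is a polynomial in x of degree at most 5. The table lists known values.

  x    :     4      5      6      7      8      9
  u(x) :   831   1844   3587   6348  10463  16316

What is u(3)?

First differences: 1013, 1743, 2761, 4115, 5853. Second differences: 730, 1018, 1354, 1738. Third differences: 288, 336, 384. Fourth differences: 48, 48.
Level-4 differences are constant, so u has degree 4.
Fitting a degree-4 polynomial gives u(x) = 2x^4 + 4x³ + 3x² + 4x - 1.
Then u(3) = 308.

308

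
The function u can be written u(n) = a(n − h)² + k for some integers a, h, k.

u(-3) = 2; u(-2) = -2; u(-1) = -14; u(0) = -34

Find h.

-3

First differences -4, -12, -20; second difference -8 = 2a, so a = -4.
Expanding, the n-coefficient is −2ah = 8h; matching it to the data gives h = -3, and then k = 2.
So u(n) = -4(n + 3)² + 2.
Hence h = -3.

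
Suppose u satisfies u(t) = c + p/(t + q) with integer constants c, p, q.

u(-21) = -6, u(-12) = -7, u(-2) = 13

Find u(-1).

4

(u(t) − c)(t + q) = p for each data point; the three points give a linear system in c and q, then p follows.
Solving: c = -5, q = 3, p = 18, so u(t) = -5 + 18/(t + 3).
Then u(-1) = -5 + 18/2 = 4.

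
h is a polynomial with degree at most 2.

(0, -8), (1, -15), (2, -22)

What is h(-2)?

First differences: -7, -7.
Level-1 differences are constant, so h has degree 1.
Fitting a degree-1 polynomial gives h(m) = -7m - 8.
Then h(-2) = 6.

6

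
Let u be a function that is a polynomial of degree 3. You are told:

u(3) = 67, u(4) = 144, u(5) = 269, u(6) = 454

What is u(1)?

Write u(k) = ak³ + bk² + ck + d; the 4 given values yield a linear system in the 4 coefficients.
Solving, u(k) = 2k³ + 3k + 4.
Then u(1) = 9.

9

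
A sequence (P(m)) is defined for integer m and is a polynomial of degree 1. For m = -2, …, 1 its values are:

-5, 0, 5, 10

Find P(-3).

-10

First differences: 5, 5, 5.
Level-1 differences are constant, so P has degree 1.
Fitting a degree-1 polynomial gives P(m) = 5m + 5.
Then P(-3) = -10.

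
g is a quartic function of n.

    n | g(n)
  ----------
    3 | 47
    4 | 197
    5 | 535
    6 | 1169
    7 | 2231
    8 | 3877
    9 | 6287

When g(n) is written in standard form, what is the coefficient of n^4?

1

First differences: 150, 338, 634, 1062, 1646, 2410. Second differences: 188, 296, 428, 584, 764. Third differences: 108, 132, 156, 180. Fourth differences: 24, 24, 24.
Level-4 differences are constant, so g has degree 4.
Fitting a degree-4 polynomial gives g(n) = n^4 - 3n² - 4n + 5.
The coefficient of n^4 is 1.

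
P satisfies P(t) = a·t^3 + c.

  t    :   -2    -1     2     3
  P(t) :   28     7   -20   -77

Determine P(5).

From P(-2) = 28 and P(-1) = 7: -8a + c = 28 and -1a + c = 7.
Subtracting: 7a = -21, so a = -3; then c = 28 − (-3)·(-8) = 4.
So P(t) = -3t³ + 4, and P(5) = -371.

-371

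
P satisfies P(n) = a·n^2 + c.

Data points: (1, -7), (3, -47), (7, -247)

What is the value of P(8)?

-322

From P(1) = -7 and P(3) = -47: 1a + c = -7 and 9a + c = -47.
Subtracting: 8a = -40, so a = -5; then c = -7 − (-5)·1 = -2.
So P(n) = -5n² − 2, and P(8) = -322.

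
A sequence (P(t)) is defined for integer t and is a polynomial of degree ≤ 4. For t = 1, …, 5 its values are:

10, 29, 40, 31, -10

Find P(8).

Write P(t) = at^4 + bt³ + ct² + dt + e; the 5 given values yield a linear system in the 5 coefficients.
Solving, the leading coefficient vanishes, and P(t) = -2t³ + 8t² + 9t - 5.
Then P(8) = -445.

-445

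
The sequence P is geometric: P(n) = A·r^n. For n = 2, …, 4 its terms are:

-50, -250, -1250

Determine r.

Consecutive ratio: -250/(-50) = 5, and -1250/(-250) = 5, so r = 5.
Then A·5^2 = -50 gives A = -2, and P(n) = -2·5^n.

5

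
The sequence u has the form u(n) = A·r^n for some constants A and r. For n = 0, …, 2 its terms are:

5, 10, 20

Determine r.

Consecutive ratio: 10/5 = 2, and 20/10 = 2, so r = 2.
Then A·2^0 = 5 gives A = 5, and u(n) = 5·2^n.

2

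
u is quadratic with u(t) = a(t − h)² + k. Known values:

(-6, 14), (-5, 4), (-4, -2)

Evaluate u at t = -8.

46

First differences -10, -6; second difference 4 = 2a, so a = 2.
Expanding, the t-coefficient is −2ah = -4h; matching it to the data gives h = -3, and then k = -4.
So u(t) = 2(t + 3)² − 4.
u(-8) = 2·(-5)² − 4 = 46.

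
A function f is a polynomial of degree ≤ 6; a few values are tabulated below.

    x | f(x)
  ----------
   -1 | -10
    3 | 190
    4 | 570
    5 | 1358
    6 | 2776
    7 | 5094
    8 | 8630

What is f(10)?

Write f(x) = ax^6 + bx^5 + cx^4 + dx³ + ex² + px + q; the 7 given values yield a linear system in the 7 coefficients.
Solving, the top 2 coefficients vanish, and f(x) = 2x^4 + x³ - 2x² + 7x - 2.
Then f(10) = 20868.

20868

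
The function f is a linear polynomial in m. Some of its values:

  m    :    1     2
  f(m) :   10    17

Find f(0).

Write f(m) = am + b; the 2 given values yield a linear system in the 2 coefficients.
Solving, f(m) = 7m + 3.
Then f(0) = 3.

3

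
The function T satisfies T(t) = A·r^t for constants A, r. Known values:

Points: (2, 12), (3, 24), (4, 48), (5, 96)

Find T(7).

384

Consecutive ratio: 24/12 = 2, and 48/24 = 2, so r = 2.
Then A·2^2 = 12 gives A = 3, and T(t) = 3·2^t.
T(7) = 3·2^7 = 384.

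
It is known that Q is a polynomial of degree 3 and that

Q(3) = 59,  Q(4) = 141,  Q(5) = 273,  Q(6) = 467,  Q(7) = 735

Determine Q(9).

1541

First differences: 82, 132, 194, 268. Second differences: 50, 62, 74. Third differences: 12, 12.
Level-3 differences are constant, so Q has degree 3.
Fitting a degree-3 polynomial gives Q(t) = 2t³ + t² + t - 7.
Then Q(9) = 1541.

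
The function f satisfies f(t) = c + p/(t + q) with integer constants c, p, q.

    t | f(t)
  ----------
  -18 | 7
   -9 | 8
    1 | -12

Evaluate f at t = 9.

4

(f(t) − c)(t + q) = p for each data point; the three points give a linear system in c and q, then p follows.
Solving: c = 6, q = 0, p = -18, so f(t) = 6 − 18/(t + 0).
Then f(9) = 6 − 18/9 = 4.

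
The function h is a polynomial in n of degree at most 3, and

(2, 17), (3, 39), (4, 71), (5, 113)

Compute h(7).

Write h(n) = an³ + bn² + cn + d; the 4 given values yield a linear system in the 4 coefficients.
Solving, the leading coefficient vanishes, and h(n) = 5n² - 3n + 3.
Then h(7) = 227.

227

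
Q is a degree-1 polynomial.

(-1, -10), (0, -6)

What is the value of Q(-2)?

Write Q(t) = at + b; the 2 given values yield a linear system in the 2 coefficients.
Solving, Q(t) = 4t - 6.
Then Q(-2) = -14.

-14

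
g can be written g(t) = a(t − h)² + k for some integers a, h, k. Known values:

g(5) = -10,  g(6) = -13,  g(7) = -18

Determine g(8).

First differences -3, -5; second difference -2 = 2a, so a = -1.
Expanding, the t-coefficient is −2ah = 2h; matching it to the data gives h = 4, and then k = -9.
So g(t) = -1(t − 4)² − 9.
g(8) = -1·4² − 9 = -25.

-25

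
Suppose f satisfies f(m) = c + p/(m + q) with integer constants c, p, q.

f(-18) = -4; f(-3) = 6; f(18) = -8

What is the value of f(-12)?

(f(m) − c)(m + q) = p for each data point; the three points give a linear system in c and q, then p follows.
Solving: c = -6, q = 0, p = -36, so f(m) = -6 − 36/(m + 0).
Then f(-12) = -6 − 36/(-12) = -3.

-3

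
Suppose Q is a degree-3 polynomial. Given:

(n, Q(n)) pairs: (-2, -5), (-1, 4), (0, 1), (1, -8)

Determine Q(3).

Write Q(n) = an³ + bn² + cn + d; the 4 given values yield a linear system in the 4 coefficients.
Solving, Q(n) = n³ - 3n² - 7n + 1.
Then Q(3) = -20.

-20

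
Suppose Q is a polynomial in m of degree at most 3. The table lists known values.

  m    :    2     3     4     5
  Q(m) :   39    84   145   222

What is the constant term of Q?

-3

First differences: 45, 61, 77. Second differences: 16, 16.
Level-2 differences are constant, so Q has degree 2.
Fitting a degree-2 polynomial gives Q(m) = 8m² + 5m - 3.
The constant term is Q(0) = -3.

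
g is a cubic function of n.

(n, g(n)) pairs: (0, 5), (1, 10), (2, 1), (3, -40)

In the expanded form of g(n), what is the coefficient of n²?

Write g(n) = an³ + bn² + cn + d; the 4 given values yield a linear system in the 4 coefficients.
Solving, g(n) = -3n³ + 2n² + 6n + 5.
The coefficient of n² is 2.

2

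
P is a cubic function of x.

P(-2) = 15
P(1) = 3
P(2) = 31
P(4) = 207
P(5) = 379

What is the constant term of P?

-1

Write P(x) = ax³ + bx² + cx + d; the 5 given values yield a linear system in the 4 coefficients.
Solving, P(x) = 2x³ + 6x² - 4x - 1.
The constant term is P(0) = -1.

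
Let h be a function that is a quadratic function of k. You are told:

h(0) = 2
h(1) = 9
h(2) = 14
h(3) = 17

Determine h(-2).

-18

Write h(k) = ak² + bk + c; the 4 given values yield a linear system in the 3 coefficients.
Solving, h(k) = -k² + 8k + 2.
Then h(-2) = -18.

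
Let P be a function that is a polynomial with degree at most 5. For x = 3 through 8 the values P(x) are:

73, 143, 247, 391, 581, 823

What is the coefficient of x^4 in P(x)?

First differences: 70, 104, 144, 190, 242. Second differences: 34, 40, 46, 52. Third differences: 6, 6, 6.
Level-3 differences are constant, so P has degree 3.
Fitting a degree-3 polynomial gives P(x) = x³ + 5x² - 2x + 7.
The coefficient of x^4 is 0.

0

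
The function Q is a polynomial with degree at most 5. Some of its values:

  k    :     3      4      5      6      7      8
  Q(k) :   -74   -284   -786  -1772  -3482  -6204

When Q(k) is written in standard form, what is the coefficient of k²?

0

Write Q(k) = ak^5 + bk^4 + ck³ + dk² + ek + p; the 6 given values yield a linear system in the 6 coefficients.
Solving, the leading coefficient vanishes, and Q(k) = -2k^4 + 4k³ - 8k + 4.
The coefficient of k² is 0.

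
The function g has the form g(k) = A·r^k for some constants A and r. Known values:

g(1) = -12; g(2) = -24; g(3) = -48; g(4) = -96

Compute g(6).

Consecutive ratio: -24/(-12) = 2, and -48/(-24) = 2, so r = 2.
Then A·2^1 = -12 gives A = -6, and g(k) = -6·2^k.
g(6) = -6·2^6 = -384.

-384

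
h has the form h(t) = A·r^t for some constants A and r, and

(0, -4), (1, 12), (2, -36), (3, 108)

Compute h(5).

Consecutive ratio: 12/(-4) = -3, and -36/12 = -3, so r = -3.
Then A·(-3)^0 = -4 gives A = -4, and h(t) = -4·(-3)^t.
h(5) = -4·(-3)^5 = 972.

972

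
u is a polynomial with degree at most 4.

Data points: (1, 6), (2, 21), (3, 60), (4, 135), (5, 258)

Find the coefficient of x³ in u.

2

First differences: 15, 39, 75, 123. Second differences: 24, 36, 48. Third differences: 12, 12.
Level-3 differences are constant, so u has degree 3.
Fitting a degree-3 polynomial gives u(x) = 2x³ + x + 3.
The coefficient of x³ is 2.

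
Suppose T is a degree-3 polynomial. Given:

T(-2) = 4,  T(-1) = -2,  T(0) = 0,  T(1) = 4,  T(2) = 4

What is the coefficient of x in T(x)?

4

First differences: -6, 2, 4, 0. Second differences: 8, 2, -4. Third differences: -6, -6.
Level-3 differences are constant, so T has degree 3.
Fitting a degree-3 polynomial gives T(x) = -x³ + x² + 4x.
The coefficient of x is 4.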